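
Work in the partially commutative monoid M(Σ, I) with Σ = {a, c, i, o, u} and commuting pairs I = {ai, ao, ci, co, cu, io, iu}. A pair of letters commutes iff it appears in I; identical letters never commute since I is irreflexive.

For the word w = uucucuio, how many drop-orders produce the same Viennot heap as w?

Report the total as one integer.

168

drop 0:u onto floor
drop 1:u onto {0:u}
drop 2:c onto floor
drop 3:u onto {1:u}
drop 4:c onto {2:c}
drop 5:u onto {3:u}
drop 6:i onto floor
drop 7:o onto {5:u}
ground layer = {0:u, 2:c, 6:i}
drop-orders for the pieces not yet dropped (sum over which currently-grounded one goes next):
  1 to go: {4} 1  {6} 1  {7} 1
  2 to go: {2,4} 1  {4,6} 2  {4,7} 2  {5,7} 1  {6,7} 2
  3 to go: {2,4,6} 3  {2,4,7} 3  {3,5,7} 1  {4,5,7} 3  {4,6,7} 6  {5,6,7} 3
  4 to go: {1,3,5,7} 1  {2,4,5,7} 6  {2,4,6,7} 12  {3,4,5,7} 4  {3,5,6,7} 4  {4,5,6,7} 12
  5 to go: {0,1,3,5,7} 1  {1,3,4,5,7} 5  {1,3,5,6,7} 5  {2,3,4,5,7} 10  {2,4,5,6,7} 30  {3,4,5,6,7} 20
  6 to go: {0,1,3,4,5,7} 6  {0,1,3,5,6,7} 6  {1,2,3,4,5,7} 15  {1,3,4,5,6,7} 30  {2,3,4,5,6,7} 60
  if 0:u drops first: 105 orders
  if 2:c drops first: 42 orders
  if 6:i drops first: 21 orders
heap linearizations: 168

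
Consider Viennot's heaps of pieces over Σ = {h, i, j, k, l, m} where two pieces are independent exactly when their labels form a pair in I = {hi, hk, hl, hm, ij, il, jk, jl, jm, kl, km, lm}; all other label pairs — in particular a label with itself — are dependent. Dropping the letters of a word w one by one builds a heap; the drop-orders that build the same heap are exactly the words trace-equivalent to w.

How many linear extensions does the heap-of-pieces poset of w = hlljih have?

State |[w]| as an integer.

60

drop 0:h onto floor
drop 1:l onto floor
drop 2:l onto {1:l}
drop 3:j onto {0:h}
drop 4:i onto floor
drop 5:h onto {3:j}
ground layer = {0:h, 1:l, 4:i}
drop-orders for the pieces not yet dropped (sum over which currently-grounded one goes next):
  1 to go: {2} 1  {4} 1  {5} 1
  2 to go: {1,2} 1  {2,4} 2  {2,5} 2  {3,5} 1  {4,5} 2
  3 to go: {0,3,5} 1  {1,2,4} 3  {1,2,5} 3  {2,3,5} 3  {2,4,5} 6  {3,4,5} 3
  4 to go: {0,2,3,5} 4  {0,3,4,5} 4  {1,2,3,5} 6  {1,2,4,5} 12  {2,3,4,5} 12
  if 0:h drops first: 30 orders
  if 1:l drops first: 20 orders
  if 4:i drops first: 10 orders
heap linearizations: 60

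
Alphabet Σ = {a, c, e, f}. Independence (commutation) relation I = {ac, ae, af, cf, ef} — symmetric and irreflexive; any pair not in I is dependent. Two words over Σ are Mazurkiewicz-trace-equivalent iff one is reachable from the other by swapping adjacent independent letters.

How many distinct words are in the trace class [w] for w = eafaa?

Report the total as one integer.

20

0(e) covers ∅
1(a) covers ∅
2(f) covers ∅
3(a) covers 1:a
4(a) covers 3:a
floor of heap: 0:e, 1:a, 2:f
completions by unplaced set U, small U first (add the entries for U minus each lowest piece of U):
  |U|=1: {0}:1  {2}:1  {4}:1
  |U|=2: {0,2}:2  {0,4}:2  {2,4}:2  {3,4}:1
  |U|=3: {0,2,4}:6  {0,3,4}:3  {1,3,4}:1  {2,3,4}:3
  start at 0(e): 4
  start at 1(a): 12
  start at 2(f): 4
sum over floor = 20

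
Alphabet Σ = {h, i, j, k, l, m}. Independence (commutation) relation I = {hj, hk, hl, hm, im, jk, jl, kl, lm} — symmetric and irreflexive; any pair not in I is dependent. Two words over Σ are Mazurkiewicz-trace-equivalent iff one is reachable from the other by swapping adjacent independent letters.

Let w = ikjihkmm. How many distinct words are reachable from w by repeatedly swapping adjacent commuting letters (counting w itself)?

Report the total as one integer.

8

0(i) covers ∅
1(k) covers 0:i
2(j) covers 0:i
3(i) covers 1:k, 2:j
4(h) covers 3:i
5(k) covers 3:i
6(m) covers 5:k
7(m) covers 6:m
floor of heap: 0:i
completions by unplaced set U, small U first (add the entries for U minus each lowest piece of U):
  |U|=1: {4}:1  {7}:1
  |U|=2: {4,7}:2  {6,7}:1
  |U|=3: {4,6,7}:3  {5,6,7}:1
  |U|=4: {4,5,6,7}:4
  |U|=5: {3,4,5,6,7}:4
  |U|=6: {1,3,4,5,6,7}:4  {2,3,4,5,6,7}:4
  start at 0(i): 8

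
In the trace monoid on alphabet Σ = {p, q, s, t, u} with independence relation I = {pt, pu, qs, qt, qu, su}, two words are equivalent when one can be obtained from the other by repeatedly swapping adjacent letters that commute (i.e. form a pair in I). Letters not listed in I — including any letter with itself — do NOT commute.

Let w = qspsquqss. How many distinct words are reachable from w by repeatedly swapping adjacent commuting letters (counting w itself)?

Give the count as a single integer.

180

#0=q has no predecessor
#1=s has no predecessor
#2=p depends on [0:q, 1:s]
#3=s depends on [2:p]
#4=q depends on [2:p]
#5=u has no predecessor
#6=q depends on [4:q]
#7=s depends on [3:s]
#8=s depends on [7:s]
sources: [0:q, 1:s, 5:u]
N(rest) = Σ N(rest − s) over sources s of rest; N(one piece) = 1:
  size 1 → [5]=1  [6]=1  [8]=1
  size 2 → [4,6]=1  [5,6]=2  [5,8]=2  [6,8]=2  [7,8]=1
  size 3 → [3,7,8]=1  [4,5,6]=3  [4,6,8]=3  [5,6,8]=6  [5,7,8]=3  [6,7,8]=3
  size 4 → [3,5,7,8]=4  [3,6,7,8]=4  [4,5,6,8]=12  [4,6,7,8]=6  [5,6,7,8]=12
  size 5 → [3,4,6,7,8]=10  [3,5,6,7,8]=20  [4,5,6,7,8]=30
  size 6 → [2,3,4,6,7,8]=10  [3,4,5,6,7,8]=60
  size 7 → [0,2,3,4,6,7,8]=10  [1,2,3,4,6,7,8]=10  [2,3,4,5,6,7,8]=70
  first=0(q) contributes 80
  first=1(s) contributes 80
  first=5(u) contributes 20
|[w]| = 180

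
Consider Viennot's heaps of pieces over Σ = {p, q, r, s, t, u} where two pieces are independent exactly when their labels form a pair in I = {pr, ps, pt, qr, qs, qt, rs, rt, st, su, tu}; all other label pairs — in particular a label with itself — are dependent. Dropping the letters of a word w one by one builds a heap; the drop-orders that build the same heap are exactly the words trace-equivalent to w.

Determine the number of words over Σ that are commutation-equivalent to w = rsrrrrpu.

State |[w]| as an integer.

48

drop 0:r onto floor
drop 1:s onto floor
drop 2:r onto {0:r}
drop 3:r onto {2:r}
drop 4:r onto {3:r}
drop 5:r onto {4:r}
drop 6:p onto floor
drop 7:u onto {5:r, 6:p}
ground layer = {0:r, 1:s, 6:p}
drop-orders for the pieces not yet dropped (sum over which currently-grounded one goes next):
  1 to go: {1} 1  {7} 1
  2 to go: {1,7} 2  {5,7} 1  {6,7} 1
  3 to go: {1,5,7} 3  {1,6,7} 3  {4,5,7} 1  {5,6,7} 2
  4 to go: {1,4,5,7} 4  {1,5,6,7} 8  {3,4,5,7} 1  {4,5,6,7} 3
  5 to go: {1,3,4,5,7} 5  {1,4,5,6,7} 15  {2,3,4,5,7} 1  {3,4,5,6,7} 4
  6 to go: {0,2,3,4,5,7} 1  {1,2,3,4,5,7} 6  {1,3,4,5,6,7} 24  {2,3,4,5,6,7} 5
  if 0:r drops first: 35 orders
  if 1:s drops first: 6 orders
  if 6:p drops first: 7 orders
heap linearizations: 48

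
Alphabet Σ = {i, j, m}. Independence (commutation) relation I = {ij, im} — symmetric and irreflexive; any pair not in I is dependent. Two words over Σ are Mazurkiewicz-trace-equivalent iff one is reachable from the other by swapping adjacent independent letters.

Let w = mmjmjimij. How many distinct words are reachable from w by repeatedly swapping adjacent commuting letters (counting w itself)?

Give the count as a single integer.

0(m) covers ∅
1(m) covers 0:m
2(j) covers 1:m
3(m) covers 2:j
4(j) covers 3:m
5(i) covers ∅
6(m) covers 4:j
7(i) covers 5:i
8(j) covers 6:m
floor of heap: 0:m, 5:i
completions by unplaced set U, small U first (add the entries for U minus each lowest piece of U):
  |U|=1: {7}:1  {8}:1
  |U|=2: {5,7}:1  {6,8}:1  {7,8}:2
  |U|=3: {4,6,8}:1  {5,7,8}:3  {6,7,8}:3
  |U|=4: {3,4,6,8}:1  {4,6,7,8}:4  {5,6,7,8}:6
  |U|=5: {2,3,4,6,8}:1  {3,4,6,7,8}:5  {4,5,6,7,8}:10
  |U|=6: {1,2,3,4,6,8}:1  {2,3,4,6,7,8}:6  {3,4,5,6,7,8}:15
  |U|=7: {0,1,2,3,4,6,8}:1  {1,2,3,4,6,7,8}:7  {2,3,4,5,6,7,8}:21
  start at 0(m): 28
  start at 5(i): 8
sum over floor = 36

36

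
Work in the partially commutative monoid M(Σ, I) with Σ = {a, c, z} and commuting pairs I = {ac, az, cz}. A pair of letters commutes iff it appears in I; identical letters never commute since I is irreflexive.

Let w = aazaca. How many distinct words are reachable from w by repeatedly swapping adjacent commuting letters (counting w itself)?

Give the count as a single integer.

drop 0:a onto floor
drop 1:a onto {0:a}
drop 2:z onto floor
drop 3:a onto {1:a}
drop 4:c onto floor
drop 5:a onto {3:a}
ground layer = {0:a, 2:z, 4:c}
drop-orders for the pieces not yet dropped (sum over which currently-grounded one goes next):
  1 to go: {2} 1  {4} 1  {5} 1
  2 to go: {2,4} 2  {2,5} 2  {3,5} 1  {4,5} 2
  3 to go: {1,3,5} 1  {2,3,5} 3  {2,4,5} 6  {3,4,5} 3
  4 to go: {0,1,3,5} 1  {1,2,3,5} 4  {1,3,4,5} 4  {2,3,4,5} 12
  if 0:a drops first: 20 orders
  if 2:z drops first: 5 orders
  if 4:c drops first: 5 orders
heap linearizations: 30

30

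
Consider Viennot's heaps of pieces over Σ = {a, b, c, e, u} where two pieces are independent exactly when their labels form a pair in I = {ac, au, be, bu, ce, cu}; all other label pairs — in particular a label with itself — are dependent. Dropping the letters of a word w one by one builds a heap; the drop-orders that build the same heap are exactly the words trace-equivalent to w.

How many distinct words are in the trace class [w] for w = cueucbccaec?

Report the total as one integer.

drop 0:c onto floor
drop 1:u onto floor
drop 2:e onto {1:u}
drop 3:u onto {2:e}
drop 4:c onto {0:c}
drop 5:b onto {4:c}
drop 6:c onto {5:b}
drop 7:c onto {6:c}
drop 8:a onto {2:e, 5:b}
drop 9:e onto {3:u, 8:a}
drop 10:c onto {7:c}
ground layer = {0:c, 1:u}
drop-orders for the pieces not yet dropped (sum over which currently-grounded one goes next):
  1 to go: {9} 1  {10} 1
  2 to go: {3,9} 1  {7,10} 1  {8,9} 1  {9,10} 2
  3 to go: {3,8,9} 2  {3,9,10} 3  {6,7,10} 1  {7,9,10} 3  {8,9,10} 3
  4 to go: {2,3,8,9} 2  {3,7,9,10} 6  {3,8,9,10} 8  {6,7,9,10} 4  {7,8,9,10} 6
  5 to go: {1,2,3,8,9} 2  {2,3,8,9,10} 10  {3,6,7,9,10} 10  {3,7,8,9,10} 20  {6,7,8,9,10} 10
  6 to go: {1,2,3,8,9,10} 12  {2,3,7,8,9,10} 30  {3,6,7,8,9,10} 40  {5,6,7,8,9,10} 10
  7 to go: {1,2,3,7,8,9,10} 42  {2,3,6,7,8,9,10} 70  {3,5,6,7,8,9,10} 50  {4,5,6,7,8,9,10} 10
  8 to go: {0,4,5,6,7,8,9,10} 10  {1,2,3,6,7,8,9,10} 112  {2,3,5,6,7,8,9,10} 120  {3,4,5,6,7,8,9,10} 60
  9 to go: {0,3,4,5,6,7,8,9,10} 70  {1,2,3,5,6,7,8,9,10} 232  {2,3,4,5,6,7,8,9,10} 180
  if 0:c drops first: 412 orders
  if 1:u drops first: 250 orders
heap linearizations: 662

662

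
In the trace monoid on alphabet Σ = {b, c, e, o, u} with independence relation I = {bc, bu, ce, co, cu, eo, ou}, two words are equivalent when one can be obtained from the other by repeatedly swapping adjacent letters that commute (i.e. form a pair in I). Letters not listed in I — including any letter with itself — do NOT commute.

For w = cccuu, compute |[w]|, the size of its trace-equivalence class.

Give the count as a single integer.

piece 0:c — minimal
piece 1:c rests on {0:c}
piece 2:c rests on {1:c}
piece 3:u — minimal
piece 4:u rests on {3:u}
minimal pieces: {0:c, 3:u}
ways to finish when only these pieces remain (= sum over removing one remaining piece with nothing left below it):
  1 left: {2}→1  {4}→1
  2 left: {1,2}→1  {2,4}→2  {3,4}→1
  3 left: {0,1,2}→1  {1,2,4}→3  {2,3,4}→3
  placing 0:c first → 6 extensions
  placing 3:u first → 4 extensions
total linear extensions = 10

10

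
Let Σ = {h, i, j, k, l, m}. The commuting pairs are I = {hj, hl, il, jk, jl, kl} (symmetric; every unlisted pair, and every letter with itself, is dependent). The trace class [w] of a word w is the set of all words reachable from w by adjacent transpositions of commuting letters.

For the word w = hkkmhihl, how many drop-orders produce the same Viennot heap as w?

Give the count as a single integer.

piece 0:h — minimal
piece 1:k rests on {0:h}
piece 2:k rests on {1:k}
piece 3:m rests on {2:k}
piece 4:h rests on {3:m}
piece 5:i rests on {4:h}
piece 6:h rests on {5:i}
piece 7:l rests on {3:m}
minimal pieces: {0:h}
ways to finish when only these pieces remain (= sum over removing one remaining piece with nothing left below it):
  1 left: {6}→1  {7}→1
  2 left: {5,6}→1  {6,7}→2
  3 left: {4,5,6}→1  {5,6,7}→3
  4 left: {4,5,6,7}→4
  5 left: {3,4,5,6,7}→4
  6 left: {2,3,4,5,6,7}→4
  placing 0:h first → 4 extensions

4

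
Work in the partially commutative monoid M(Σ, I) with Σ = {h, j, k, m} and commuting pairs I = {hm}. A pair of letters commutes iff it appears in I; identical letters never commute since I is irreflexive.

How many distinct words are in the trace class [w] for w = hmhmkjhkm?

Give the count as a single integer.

6

drop 0:h onto floor
drop 1:m onto floor
drop 2:h onto {0:h}
drop 3:m onto {1:m}
drop 4:k onto {2:h, 3:m}
drop 5:j onto {4:k}
drop 6:h onto {5:j}
drop 7:k onto {6:h}
drop 8:m onto {7:k}
ground layer = {0:h, 1:m}
drop-orders for the pieces not yet dropped (sum over which currently-grounded one goes next):
  1 to go: {8} 1
  2 to go: {7,8} 1
  3 to go: {6,7,8} 1
  4 to go: {5,6,7,8} 1
  5 to go: {4,5,6,7,8} 1
  6 to go: {2,4,5,6,7,8} 1  {3,4,5,6,7,8} 1
  7 to go: {0,2,4,5,6,7,8} 1  {1,3,4,5,6,7,8} 1  {2,3,4,5,6,7,8} 2
  if 0:h drops first: 3 orders
  if 1:m drops first: 3 orders
heap linearizations: 6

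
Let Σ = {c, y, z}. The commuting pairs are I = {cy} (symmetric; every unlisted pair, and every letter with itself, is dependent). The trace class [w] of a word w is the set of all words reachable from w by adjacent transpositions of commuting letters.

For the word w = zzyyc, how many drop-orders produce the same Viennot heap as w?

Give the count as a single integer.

3

drop 0:z onto floor
drop 1:z onto {0:z}
drop 2:y onto {1:z}
drop 3:y onto {2:y}
drop 4:c onto {1:z}
ground layer = {0:z}
drop-orders for the pieces not yet dropped (sum over which currently-grounded one goes next):
  1 to go: {3} 1  {4} 1
  2 to go: {2,3} 1  {3,4} 2
  3 to go: {2,3,4} 3
  if 0:z drops first: 3 orders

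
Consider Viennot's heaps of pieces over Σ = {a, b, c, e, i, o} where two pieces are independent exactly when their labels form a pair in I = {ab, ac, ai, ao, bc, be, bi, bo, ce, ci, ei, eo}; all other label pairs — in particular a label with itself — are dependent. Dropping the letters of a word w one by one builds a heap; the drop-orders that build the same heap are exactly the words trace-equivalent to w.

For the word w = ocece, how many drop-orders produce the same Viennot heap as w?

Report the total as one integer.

#0=o has no predecessor
#1=c depends on [0:o]
#2=e has no predecessor
#3=c depends on [1:c]
#4=e depends on [2:e]
sources: [0:o, 2:e]
N(rest) = Σ N(rest − s) over sources s of rest; N(one piece) = 1:
  size 1 → [3]=1  [4]=1
  size 2 → [1,3]=1  [2,4]=1  [3,4]=2
  size 3 → [0,1,3]=1  [1,3,4]=3  [2,3,4]=3
  first=0(o) contributes 6
  first=2(e) contributes 4
|[w]| = 10

10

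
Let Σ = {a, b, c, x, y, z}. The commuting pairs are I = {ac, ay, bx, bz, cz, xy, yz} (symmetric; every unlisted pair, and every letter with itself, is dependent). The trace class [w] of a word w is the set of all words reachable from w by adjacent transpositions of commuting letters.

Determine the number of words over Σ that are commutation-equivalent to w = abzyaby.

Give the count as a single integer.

5

0(a) covers ∅
1(b) covers 0:a
2(z) covers 0:a
3(y) covers 1:b
4(a) covers 1:b, 2:z
5(b) covers 3:y, 4:a
6(y) covers 5:b
floor of heap: 0:a
completions by unplaced set U, small U first (add the entries for U minus each lowest piece of U):
  |U|=1: {6}:1
  |U|=2: {5,6}:1
  |U|=3: {3,5,6}:1  {4,5,6}:1
  |U|=4: {2,4,5,6}:1  {3,4,5,6}:2
  |U|=5: {1,3,4,5,6}:2  {2,3,4,5,6}:3
  start at 0(a): 5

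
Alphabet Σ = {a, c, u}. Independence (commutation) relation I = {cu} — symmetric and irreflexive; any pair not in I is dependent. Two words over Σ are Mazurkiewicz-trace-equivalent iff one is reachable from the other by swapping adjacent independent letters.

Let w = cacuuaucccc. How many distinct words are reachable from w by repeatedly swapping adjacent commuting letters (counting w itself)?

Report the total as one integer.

piece 0:c — minimal
piece 1:a rests on {0:c}
piece 2:c rests on {1:a}
piece 3:u rests on {1:a}
piece 4:u rests on {3:u}
piece 5:a rests on {2:c, 4:u}
piece 6:u rests on {5:a}
piece 7:c rests on {5:a}
piece 8:c rests on {7:c}
piece 9:c rests on {8:c}
piece 10:c rests on {9:c}
minimal pieces: {0:c}
ways to finish when only these pieces remain (= sum over removing one remaining piece with nothing left below it):
  1 left: {6}→1  {10}→1
  2 left: {6,10}→2  {9,10}→1
  3 left: {6,9,10}→3  {8,9,10}→1
  4 left: {6,8,9,10}→4  {7,8,9,10}→1
  5 left: {6,7,8,9,10}→5
  6 left: {5,6,7,8,9,10}→5
  7 left: {2,5,6,7,8,9,10}→5  {4,5,6,7,8,9,10}→5
  8 left: {2,4,5,6,7,8,9,10}→10  {3,4,5,6,7,8,9,10}→5
  9 left: {2,3,4,5,6,7,8,9,10}→15
  placing 0:c first → 15 extensions

15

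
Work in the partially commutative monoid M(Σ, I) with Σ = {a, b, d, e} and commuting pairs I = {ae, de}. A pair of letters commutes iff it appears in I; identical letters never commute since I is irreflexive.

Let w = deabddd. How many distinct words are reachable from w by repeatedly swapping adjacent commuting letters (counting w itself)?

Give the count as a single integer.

0(d) covers ∅
1(e) covers ∅
2(a) covers 0:d
3(b) covers 1:e, 2:a
4(d) covers 3:b
5(d) covers 4:d
6(d) covers 5:d
floor of heap: 0:d, 1:e
completions by unplaced set U, small U first (add the entries for U minus each lowest piece of U):
  |U|=1: {6}:1
  |U|=2: {5,6}:1
  |U|=3: {4,5,6}:1
  |U|=4: {3,4,5,6}:1
  |U|=5: {1,3,4,5,6}:1  {2,3,4,5,6}:1
  start at 0(d): 2
  start at 1(e): 1
sum over floor = 3

3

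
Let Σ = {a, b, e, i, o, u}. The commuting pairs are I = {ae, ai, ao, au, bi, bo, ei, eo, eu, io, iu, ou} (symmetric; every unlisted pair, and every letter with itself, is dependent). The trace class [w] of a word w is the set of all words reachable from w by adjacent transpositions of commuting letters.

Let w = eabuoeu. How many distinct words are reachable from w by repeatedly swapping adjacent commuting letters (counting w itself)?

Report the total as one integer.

42

drop 0:e onto floor
drop 1:a onto floor
drop 2:b onto {0:e, 1:a}
drop 3:u onto {2:b}
drop 4:o onto floor
drop 5:e onto {2:b}
drop 6:u onto {3:u}
ground layer = {0:e, 1:a, 4:o}
drop-orders for the pieces not yet dropped (sum over which currently-grounded one goes next):
  1 to go: {4} 1  {5} 1  {6} 1
  2 to go: {3,6} 1  {4,5} 2  {4,6} 2  {5,6} 2
  3 to go: {3,4,6} 3  {3,5,6} 3  {4,5,6} 6
  4 to go: {2,3,5,6} 3  {3,4,5,6} 12
  5 to go: {0,2,3,5,6} 3  {1,2,3,5,6} 3  {2,3,4,5,6} 15
  if 0:e drops first: 18 orders
  if 1:a drops first: 18 orders
  if 4:o drops first: 6 orders
heap linearizations: 42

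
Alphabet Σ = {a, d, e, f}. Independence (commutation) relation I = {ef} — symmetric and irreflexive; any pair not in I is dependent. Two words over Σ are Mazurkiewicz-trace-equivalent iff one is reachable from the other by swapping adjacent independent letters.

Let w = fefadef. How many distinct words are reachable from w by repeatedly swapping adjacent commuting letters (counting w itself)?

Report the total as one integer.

0(f) covers ∅
1(e) covers ∅
2(f) covers 0:f
3(a) covers 1:e, 2:f
4(d) covers 3:a
5(e) covers 4:d
6(f) covers 4:d
floor of heap: 0:f, 1:e
completions by unplaced set U, small U first (add the entries for U minus each lowest piece of U):
  |U|=1: {5}:1  {6}:1
  |U|=2: {5,6}:2
  |U|=3: {4,5,6}:2
  |U|=4: {3,4,5,6}:2
  |U|=5: {1,3,4,5,6}:2  {2,3,4,5,6}:2
  start at 0(f): 4
  start at 1(e): 2
sum over floor = 6

6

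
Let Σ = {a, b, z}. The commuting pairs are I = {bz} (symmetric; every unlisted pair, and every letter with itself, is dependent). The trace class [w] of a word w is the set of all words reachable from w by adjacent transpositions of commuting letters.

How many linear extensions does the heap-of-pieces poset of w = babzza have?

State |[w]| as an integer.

0(b) covers ∅
1(a) covers 0:b
2(b) covers 1:a
3(z) covers 1:a
4(z) covers 3:z
5(a) covers 2:b, 4:z
floor of heap: 0:b
completions by unplaced set U, small U first (add the entries for U minus each lowest piece of U):
  |U|=1: {5}:1
  |U|=2: {2,5}:1  {4,5}:1
  |U|=3: {2,4,5}:2  {3,4,5}:1
  |U|=4: {2,3,4,5}:3
  start at 0(b): 3

3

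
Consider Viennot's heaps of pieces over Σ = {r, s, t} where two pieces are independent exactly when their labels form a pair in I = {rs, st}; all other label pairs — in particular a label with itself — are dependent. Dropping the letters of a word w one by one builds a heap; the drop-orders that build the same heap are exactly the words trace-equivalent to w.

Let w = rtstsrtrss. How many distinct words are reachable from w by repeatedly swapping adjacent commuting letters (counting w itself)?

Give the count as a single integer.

#0=r has no predecessor
#1=t depends on [0:r]
#2=s has no predecessor
#3=t depends on [1:t]
#4=s depends on [2:s]
#5=r depends on [3:t]
#6=t depends on [5:r]
#7=r depends on [6:t]
#8=s depends on [4:s]
#9=s depends on [8:s]
sources: [0:r, 2:s]
N(rest) = Σ N(rest − s) over sources s of rest; N(one piece) = 1:
  size 1 → [7]=1  [9]=1
  size 2 → [6,7]=1  [7,9]=2  [8,9]=1
  size 3 → [4,8,9]=1  [5,6,7]=1  [6,7,9]=3  [7,8,9]=3
  size 4 → [2,4,8,9]=1  [3,5,6,7]=1  [4,7,8,9]=4  [5,6,7,9]=4  [6,7,8,9]=6
  size 5 → [1,3,5,6,7]=1  [2,4,7,8,9]=5  [3,5,6,7,9]=5  [4,6,7,8,9]=10  [5,6,7,8,9]=10
  size 6 → [0,1,3,5,6,7]=1  [1,3,5,6,7,9]=6  [2,4,6,7,8,9]=15  [3,5,6,7,8,9]=15  [4,5,6,7,8,9]=20
  size 7 → [0,1,3,5,6,7,9]=7  [1,3,5,6,7,8,9]=21  [2,4,5,6,7,8,9]=35  [3,4,5,6,7,8,9]=35
  size 8 → [0,1,3,5,6,7,8,9]=28  [1,3,4,5,6,7,8,9]=56  [2,3,4,5,6,7,8,9]=70
  first=0(r) contributes 126
  first=2(s) contributes 84
|[w]| = 210

210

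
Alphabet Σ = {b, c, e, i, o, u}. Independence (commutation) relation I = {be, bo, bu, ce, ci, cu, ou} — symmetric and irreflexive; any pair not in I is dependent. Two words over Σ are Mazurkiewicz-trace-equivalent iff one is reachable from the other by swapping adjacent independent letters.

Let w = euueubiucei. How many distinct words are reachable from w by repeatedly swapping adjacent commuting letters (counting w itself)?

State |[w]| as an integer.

#0=e has no predecessor
#1=u depends on [0:e]
#2=u depends on [1:u]
#3=e depends on [2:u]
#4=u depends on [3:e]
#5=b has no predecessor
#6=i depends on [4:u, 5:b]
#7=u depends on [6:i]
#8=c depends on [5:b]
#9=e depends on [7:u]
#10=i depends on [9:e]
sources: [0:e, 5:b]
N(rest) = Σ N(rest − s) over sources s of rest; N(one piece) = 1:
  size 1 → [8]=1  [10]=1
  size 2 → [8,10]=2  [9,10]=1
  size 3 → [7,9,10]=1  [8,9,10]=3
  size 4 → [6,7,9,10]=1  [7,8,9,10]=4
  size 5 → [4,6,7,9,10]=1  [6,7,8,9,10]=5
  size 6 → [3,4,6,7,9,10]=1  [4,6,7,8,9,10]=6  [5,6,7,8,9,10]=5
  size 7 → [2,3,4,6,7,9,10]=1  [3,4,6,7,8,9,10]=7  [4,5,6,7,8,9,10]=11
  size 8 → [1,2,3,4,6,7,9,10]=1  [2,3,4,6,7,8,9,10]=8  [3,4,5,6,7,8,9,10]=18
  size 9 → [0,1,2,3,4,6,7,9,10]=1  [1,2,3,4,6,7,8,9,10]=9  [2,3,4,5,6,7,8,9,10]=26
  first=0(e) contributes 35
  first=5(b) contributes 10
|[w]| = 45

45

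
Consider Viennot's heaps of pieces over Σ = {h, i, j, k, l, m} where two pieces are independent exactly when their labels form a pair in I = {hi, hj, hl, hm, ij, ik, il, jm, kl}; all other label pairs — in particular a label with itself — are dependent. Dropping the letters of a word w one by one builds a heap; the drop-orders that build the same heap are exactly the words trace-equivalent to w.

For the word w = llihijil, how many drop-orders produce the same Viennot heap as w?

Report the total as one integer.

280

0(l) covers ∅
1(l) covers 0:l
2(i) covers ∅
3(h) covers ∅
4(i) covers 2:i
5(j) covers 1:l
6(i) covers 4:i
7(l) covers 5:j
floor of heap: 0:l, 2:i, 3:h
completions by unplaced set U, small U first (add the entries for U minus each lowest piece of U):
  |U|=1: {3}:1  {6}:1  {7}:1
  |U|=2: {3,6}:2  {3,7}:2  {4,6}:1  {5,7}:1  {6,7}:2
  |U|=3: {1,5,7}:1  {2,4,6}:1  {3,4,6}:3  {3,5,7}:3  {3,6,7}:6  {4,6,7}:3  {5,6,7}:3
  |U|=4: {0,1,5,7}:1  {1,3,5,7}:4  {1,5,6,7}:4  {2,3,4,6}:4  {2,4,6,7}:4  {3,4,6,7}:12  {3,5,6,7}:12  {4,5,6,7}:6
  |U|=5: {0,1,3,5,7}:5  {0,1,5,6,7}:5  {1,3,5,6,7}:20  {1,4,5,6,7}:10  {2,3,4,6,7}:20  {2,4,5,6,7}:10  {3,4,5,6,7}:30
  |U|=6: {0,1,3,5,6,7}:30  {0,1,4,5,6,7}:15  {1,2,4,5,6,7}:20  {1,3,4,5,6,7}:60  {2,3,4,5,6,7}:60
  start at 0(l): 140
  start at 2(i): 105
  start at 3(h): 35
sum over floor = 280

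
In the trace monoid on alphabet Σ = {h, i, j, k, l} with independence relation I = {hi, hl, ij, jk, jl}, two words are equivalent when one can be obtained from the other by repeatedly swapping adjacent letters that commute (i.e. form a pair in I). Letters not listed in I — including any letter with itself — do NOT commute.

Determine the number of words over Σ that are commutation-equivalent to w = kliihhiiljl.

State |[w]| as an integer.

120

piece 0:k — minimal
piece 1:l rests on {0:k}
piece 2:i rests on {1:l}
piece 3:i rests on {2:i}
piece 4:h rests on {0:k}
piece 5:h rests on {4:h}
piece 6:i rests on {3:i}
piece 7:i rests on {6:i}
piece 8:l rests on {7:i}
piece 9:j rests on {5:h}
piece 10:l rests on {8:l}
minimal pieces: {0:k}
ways to finish when only these pieces remain (= sum over removing one remaining piece with nothing left below it):
  1 left: {9}→1  {10}→1
  2 left: {5,9}→1  {8,10}→1  {9,10}→2
  3 left: {4,5,9}→1  {5,9,10}→3  {7,8,10}→1  {8,9,10}→3
  4 left: {4,5,9,10}→4  {5,8,9,10}→6  {6,7,8,10}→1  {7,8,9,10}→4
  5 left: {3,6,7,8,10}→1  {4,5,8,9,10}→10  {5,7,8,9,10}→10  {6,7,8,9,10}→5
  6 left: {2,3,6,7,8,10}→1  {3,6,7,8,9,10}→6  {4,5,7,8,9,10}→20  {5,6,7,8,9,10}→15
  7 left: {1,2,3,6,7,8,10}→1  {2,3,6,7,8,9,10}→7  {3,5,6,7,8,9,10}→21  {4,5,6,7,8,9,10}→35
  8 left: {1,2,3,6,7,8,9,10}→8  {2,3,5,6,7,8,9,10}→28  {3,4,5,6,7,8,9,10}→56
  9 left: {1,2,3,5,6,7,8,9,10}→36  {2,3,4,5,6,7,8,9,10}→84
  placing 0:k first → 120 extensions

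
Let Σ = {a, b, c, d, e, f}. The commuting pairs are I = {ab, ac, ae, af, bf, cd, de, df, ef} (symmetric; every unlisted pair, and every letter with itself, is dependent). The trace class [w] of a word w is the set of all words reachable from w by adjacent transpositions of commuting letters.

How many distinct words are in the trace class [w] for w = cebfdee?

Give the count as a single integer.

18

piece 0:c — minimal
piece 1:e rests on {0:c}
piece 2:b rests on {1:e}
piece 3:f rests on {0:c}
piece 4:d rests on {2:b}
piece 5:e rests on {2:b}
piece 6:e rests on {5:e}
minimal pieces: {0:c}
ways to finish when only these pieces remain (= sum over removing one remaining piece with nothing left below it):
  1 left: {3}→1  {4}→1  {6}→1
  2 left: {3,4}→2  {3,6}→2  {4,6}→2  {5,6}→1
  3 left: {3,4,6}→6  {3,5,6}→3  {4,5,6}→3
  4 left: {2,4,5,6}→3  {3,4,5,6}→12
  5 left: {1,2,4,5,6}→3  {2,3,4,5,6}→15
  placing 0:c first → 18 extensions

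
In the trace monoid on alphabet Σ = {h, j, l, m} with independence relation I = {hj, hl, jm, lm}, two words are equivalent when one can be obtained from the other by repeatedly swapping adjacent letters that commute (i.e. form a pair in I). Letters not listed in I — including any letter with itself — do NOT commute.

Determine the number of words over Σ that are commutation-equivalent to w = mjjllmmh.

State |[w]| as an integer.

70

piece 0:m — minimal
piece 1:j — minimal
piece 2:j rests on {1:j}
piece 3:l rests on {2:j}
piece 4:l rests on {3:l}
piece 5:m rests on {0:m}
piece 6:m rests on {5:m}
piece 7:h rests on {6:m}
minimal pieces: {0:m, 1:j}
ways to finish when only these pieces remain (= sum over removing one remaining piece with nothing left below it):
  1 left: {4}→1  {7}→1
  2 left: {3,4}→1  {4,7}→2  {6,7}→1
  3 left: {2,3,4}→1  {3,4,7}→3  {4,6,7}→3  {5,6,7}→1
  4 left: {0,5,6,7}→1  {1,2,3,4}→1  {2,3,4,7}→4  {3,4,6,7}→6  {4,5,6,7}→4
  5 left: {0,4,5,6,7}→5  {1,2,3,4,7}→5  {2,3,4,6,7}→10  {3,4,5,6,7}→10
  6 left: {0,3,4,5,6,7}→15  {1,2,3,4,6,7}→15  {2,3,4,5,6,7}→20
  placing 0:m first → 35 extensions
  placing 1:j first → 35 extensions
total linear extensions = 70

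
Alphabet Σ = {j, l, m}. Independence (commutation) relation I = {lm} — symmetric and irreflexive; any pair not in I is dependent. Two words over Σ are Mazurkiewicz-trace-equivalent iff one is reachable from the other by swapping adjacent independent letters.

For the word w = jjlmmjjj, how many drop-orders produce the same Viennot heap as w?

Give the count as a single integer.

piece 0:j — minimal
piece 1:j rests on {0:j}
piece 2:l rests on {1:j}
piece 3:m rests on {1:j}
piece 4:m rests on {3:m}
piece 5:j rests on {2:l, 4:m}
piece 6:j rests on {5:j}
piece 7:j rests on {6:j}
minimal pieces: {0:j}
ways to finish when only these pieces remain (= sum over removing one remaining piece with nothing left below it):
  1 left: {7}→1
  2 left: {6,7}→1
  3 left: {5,6,7}→1
  4 left: {2,5,6,7}→1  {4,5,6,7}→1
  5 left: {2,4,5,6,7}→2  {3,4,5,6,7}→1
  6 left: {2,3,4,5,6,7}→3
  placing 0:j first → 3 extensions

3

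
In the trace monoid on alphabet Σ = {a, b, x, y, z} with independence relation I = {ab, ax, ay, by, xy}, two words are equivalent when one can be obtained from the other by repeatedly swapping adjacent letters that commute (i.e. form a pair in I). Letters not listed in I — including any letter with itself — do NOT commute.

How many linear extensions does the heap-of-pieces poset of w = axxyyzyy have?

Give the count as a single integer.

0(a) covers ∅
1(x) covers ∅
2(x) covers 1:x
3(y) covers ∅
4(y) covers 3:y
5(z) covers 0:a, 2:x, 4:y
6(y) covers 5:z
7(y) covers 6:y
floor of heap: 0:a, 1:x, 3:y
completions by unplaced set U, small U first (add the entries for U minus each lowest piece of U):
  |U|=1: {7}:1
  |U|=2: {6,7}:1
  |U|=3: {5,6,7}:1
  |U|=4: {0,5,6,7}:1  {2,5,6,7}:1  {4,5,6,7}:1
  |U|=5: {0,2,5,6,7}:2  {0,4,5,6,7}:2  {1,2,5,6,7}:1  {2,4,5,6,7}:2  {3,4,5,6,7}:1
  |U|=6: {0,1,2,5,6,7}:3  {0,2,4,5,6,7}:6  {0,3,4,5,6,7}:3  {1,2,4,5,6,7}:3  {2,3,4,5,6,7}:3
  start at 0(a): 6
  start at 1(x): 12
  start at 3(y): 12
sum over floor = 30

30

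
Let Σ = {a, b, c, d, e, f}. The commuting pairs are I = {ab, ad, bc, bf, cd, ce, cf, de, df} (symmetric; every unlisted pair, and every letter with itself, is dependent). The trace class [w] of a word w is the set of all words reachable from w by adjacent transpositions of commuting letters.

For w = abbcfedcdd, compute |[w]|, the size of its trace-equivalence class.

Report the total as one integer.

1376

drop 0:a onto floor
drop 1:b onto floor
drop 2:b onto {1:b}
drop 3:c onto {0:a}
drop 4:f onto {0:a}
drop 5:e onto {2:b, 4:f}
drop 6:d onto {2:b}
drop 7:c onto {3:c}
drop 8:d onto {6:d}
drop 9:d onto {8:d}
ground layer = {0:a, 1:b}
drop-orders for the pieces not yet dropped (sum over which currently-grounded one goes next):
  1 to go: {5} 1  {7} 1  {9} 1
  2 to go: {3,7} 1  {4,5} 1  {5,7} 2  {5,9} 2  {7,9} 2  {8,9} 1
  3 to go: {3,5,7} 3  {3,7,9} 3  {4,5,7} 3  {4,5,9} 3  {5,7,9} 6  {5,8,9} 3  {6,8,9} 1  {7,8,9} 3
  4 to go: {3,4,5,7} 6  {3,5,7,9} 12  {3,7,8,9} 6  {4,5,7,9} 12  {4,5,8,9} 6  {5,6,8,9} 4  {5,7,8,9} 12  {6,7,8,9} 4
  5 to go: {0,3,4,5,7} 6  {2,5,6,8,9} 4  {3,4,5,7,9} 30  {3,5,7,8,9} 30  {3,6,7,8,9} 10  {4,5,6,8,9} 10  {4,5,7,8,9} 30  {5,6,7,8,9} 20
  6 to go: {0,3,4,5,7,9} 36  {1,2,5,6,8,9} 4  {2,4,5,6,8,9} 14  {2,5,6,7,8,9} 24  {3,4,5,7,8,9} 90  {3,5,6,7,8,9} 60  {4,5,6,7,8,9} 60
  7 to go: {0,3,4,5,7,8,9} 126  {1,2,4,5,6,8,9} 18  {1,2,5,6,7,8,9} 28  {2,3,5,6,7,8,9} 84  {2,4,5,6,7,8,9} 98  {3,4,5,6,7,8,9} 210
  8 to go: {0,3,4,5,6,7,8,9} 336  {1,2,3,5,6,7,8,9} 112  {1,2,4,5,6,7,8,9} 144  {2,3,4,5,6,7,8,9} 392
  if 0:a drops first: 648 orders
  if 1:b drops first: 728 orders
heap linearizations: 1376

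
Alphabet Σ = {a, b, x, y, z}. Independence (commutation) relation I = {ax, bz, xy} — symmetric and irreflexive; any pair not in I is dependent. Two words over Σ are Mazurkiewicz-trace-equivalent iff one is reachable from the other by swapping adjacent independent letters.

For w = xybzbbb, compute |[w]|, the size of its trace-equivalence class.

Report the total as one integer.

#0=x has no predecessor
#1=y has no predecessor
#2=b depends on [0:x, 1:y]
#3=z depends on [0:x, 1:y]
#4=b depends on [2:b]
#5=b depends on [4:b]
#6=b depends on [5:b]
sources: [0:x, 1:y]
N(rest) = Σ N(rest − s) over sources s of rest; N(one piece) = 1:
  size 1 → [3]=1  [6]=1
  size 2 → [3,6]=2  [5,6]=1
  size 3 → [3,5,6]=3  [4,5,6]=1
  size 4 → [2,4,5,6]=1  [3,4,5,6]=4
  size 5 → [2,3,4,5,6]=5
  first=0(x) contributes 5
  first=1(y) contributes 5
|[w]| = 10

10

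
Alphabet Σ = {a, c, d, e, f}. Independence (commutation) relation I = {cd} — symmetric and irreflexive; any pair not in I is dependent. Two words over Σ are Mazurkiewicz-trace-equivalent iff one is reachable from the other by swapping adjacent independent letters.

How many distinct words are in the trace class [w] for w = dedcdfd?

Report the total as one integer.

3

piece 0:d — minimal
piece 1:e rests on {0:d}
piece 2:d rests on {1:e}
piece 3:c rests on {1:e}
piece 4:d rests on {2:d}
piece 5:f rests on {3:c, 4:d}
piece 6:d rests on {5:f}
minimal pieces: {0:d}
ways to finish when only these pieces remain (= sum over removing one remaining piece with nothing left below it):
  1 left: {6}→1
  2 left: {5,6}→1
  3 left: {3,5,6}→1  {4,5,6}→1
  4 left: {2,4,5,6}→1  {3,4,5,6}→2
  5 left: {2,3,4,5,6}→3
  placing 0:d first → 3 extensions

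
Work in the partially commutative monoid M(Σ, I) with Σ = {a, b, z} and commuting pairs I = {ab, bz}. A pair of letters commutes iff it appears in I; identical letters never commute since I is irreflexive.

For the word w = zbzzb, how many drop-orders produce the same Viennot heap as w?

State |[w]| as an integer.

10

drop 0:z onto floor
drop 1:b onto floor
drop 2:z onto {0:z}
drop 3:z onto {2:z}
drop 4:b onto {1:b}
ground layer = {0:z, 1:b}
drop-orders for the pieces not yet dropped (sum over which currently-grounded one goes next):
  1 to go: {3} 1  {4} 1
  2 to go: {1,4} 1  {2,3} 1  {3,4} 2
  3 to go: {0,2,3} 1  {1,3,4} 3  {2,3,4} 3
  if 0:z drops first: 6 orders
  if 1:b drops first: 4 orders
heap linearizations: 10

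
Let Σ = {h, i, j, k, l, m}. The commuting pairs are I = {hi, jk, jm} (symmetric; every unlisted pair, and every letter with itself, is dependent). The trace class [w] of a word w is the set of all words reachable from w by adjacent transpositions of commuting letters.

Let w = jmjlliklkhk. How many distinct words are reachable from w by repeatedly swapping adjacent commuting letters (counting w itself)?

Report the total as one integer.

piece 0:j — minimal
piece 1:m — minimal
piece 2:j rests on {0:j}
piece 3:l rests on {1:m, 2:j}
piece 4:l rests on {3:l}
piece 5:i rests on {4:l}
piece 6:k rests on {5:i}
piece 7:l rests on {6:k}
piece 8:k rests on {7:l}
piece 9:h rests on {8:k}
piece 10:k rests on {9:h}
minimal pieces: {0:j, 1:m}
ways to finish when only these pieces remain (= sum over removing one remaining piece with nothing left below it):
  1 left: {10}→1
  2 left: {9,10}→1
  3 left: {8,9,10}→1
  4 left: {7,8,9,10}→1
  5 left: {6,7,8,9,10}→1
  6 left: {5,6,7,8,9,10}→1
  7 left: {4,5,6,7,8,9,10}→1
  8 left: {3,4,5,6,7,8,9,10}→1
  9 left: {1,3,4,5,6,7,8,9,10}→1  {2,3,4,5,6,7,8,9,10}→1
  placing 0:j first → 2 extensions
  placing 1:m first → 1 extensions
total linear extensions = 3

3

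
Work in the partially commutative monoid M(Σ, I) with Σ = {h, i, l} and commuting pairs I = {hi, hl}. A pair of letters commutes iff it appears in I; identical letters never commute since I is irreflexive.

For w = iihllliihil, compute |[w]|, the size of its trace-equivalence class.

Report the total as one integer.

55

drop 0:i onto floor
drop 1:i onto {0:i}
drop 2:h onto floor
drop 3:l onto {1:i}
drop 4:l onto {3:l}
drop 5:l onto {4:l}
drop 6:i onto {5:l}
drop 7:i onto {6:i}
drop 8:h onto {2:h}
drop 9:i onto {7:i}
drop 10:l onto {9:i}
ground layer = {0:i, 2:h}
drop-orders for the pieces not yet dropped (sum over which currently-grounded one goes next):
  1 to go: {8} 1  {10} 1
  2 to go: {2,8} 1  {8,10} 2  {9,10} 1
  3 to go: {2,8,10} 3  {7,9,10} 1  {8,9,10} 3
  4 to go: {2,8,9,10} 6  {6,7,9,10} 1  {7,8,9,10} 4
  5 to go: {2,7,8,9,10} 10  {5,6,7,9,10} 1  {6,7,8,9,10} 5
  6 to go: {2,6,7,8,9,10} 15  {4,5,6,7,9,10} 1  {5,6,7,8,9,10} 6
  7 to go: {2,5,6,7,8,9,10} 21  {3,4,5,6,7,9,10} 1  {4,5,6,7,8,9,10} 7
  8 to go: {1,3,4,5,6,7,9,10} 1  {2,4,5,6,7,8,9,10} 28  {3,4,5,6,7,8,9,10} 8
  9 to go: {0,1,3,4,5,6,7,9,10} 1  {1,3,4,5,6,7,8,9,10} 9  {2,3,4,5,6,7,8,9,10} 36
  if 0:i drops first: 45 orders
  if 2:h drops first: 10 orders
heap linearizations: 55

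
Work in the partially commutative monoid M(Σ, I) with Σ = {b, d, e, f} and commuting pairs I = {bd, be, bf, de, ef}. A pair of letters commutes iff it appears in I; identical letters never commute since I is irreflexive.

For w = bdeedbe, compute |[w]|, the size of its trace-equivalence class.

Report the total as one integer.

drop 0:b onto floor
drop 1:d onto floor
drop 2:e onto floor
drop 3:e onto {2:e}
drop 4:d onto {1:d}
drop 5:b onto {0:b}
drop 6:e onto {3:e}
ground layer = {0:b, 1:d, 2:e}
drop-orders for the pieces not yet dropped (sum over which currently-grounded one goes next):
  1 to go: {4} 1  {5} 1  {6} 1
  2 to go: {0,5} 1  {1,4} 1  {3,6} 1  {4,5} 2  {4,6} 2  {5,6} 2
  3 to go: {0,4,5} 3  {0,5,6} 3  {1,4,5} 3  {1,4,6} 3  {2,3,6} 1  {3,4,6} 3  {3,5,6} 3  {4,5,6} 6
  4 to go: {0,1,4,5} 6  {0,3,5,6} 6  {0,4,5,6} 12  {1,3,4,6} 6  {1,4,5,6} 12  {2,3,4,6} 4  {2,3,5,6} 4  {3,4,5,6} 12
  5 to go: {0,1,4,5,6} 30  {0,2,3,5,6} 10  {0,3,4,5,6} 30  {1,2,3,4,6} 10  {1,3,4,5,6} 30  {2,3,4,5,6} 20
  if 0:b drops first: 60 orders
  if 1:d drops first: 60 orders
  if 2:e drops first: 90 orders
heap linearizations: 210

210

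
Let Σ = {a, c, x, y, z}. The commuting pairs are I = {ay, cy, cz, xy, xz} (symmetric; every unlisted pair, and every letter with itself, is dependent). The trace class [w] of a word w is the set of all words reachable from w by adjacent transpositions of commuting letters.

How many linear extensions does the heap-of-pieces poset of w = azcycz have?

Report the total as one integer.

0(a) covers ∅
1(z) covers 0:a
2(c) covers 0:a
3(y) covers 1:z
4(c) covers 2:c
5(z) covers 3:y
floor of heap: 0:a
completions by unplaced set U, small U first (add the entries for U minus each lowest piece of U):
  |U|=1: {4}:1  {5}:1
  |U|=2: {2,4}:1  {3,5}:1  {4,5}:2
  |U|=3: {1,3,5}:1  {2,4,5}:3  {3,4,5}:3
  |U|=4: {1,3,4,5}:4  {2,3,4,5}:6
  start at 0(a): 10

10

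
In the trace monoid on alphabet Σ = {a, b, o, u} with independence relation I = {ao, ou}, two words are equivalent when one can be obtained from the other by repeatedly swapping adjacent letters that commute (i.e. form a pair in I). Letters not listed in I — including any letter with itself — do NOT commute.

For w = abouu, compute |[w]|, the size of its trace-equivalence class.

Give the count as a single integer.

3

drop 0:a onto floor
drop 1:b onto {0:a}
drop 2:o onto {1:b}
drop 3:u onto {1:b}
drop 4:u onto {3:u}
ground layer = {0:a}
drop-orders for the pieces not yet dropped (sum over which currently-grounded one goes next):
  1 to go: {2} 1  {4} 1
  2 to go: {2,4} 2  {3,4} 1
  3 to go: {2,3,4} 3
  if 0:a drops first: 3 orders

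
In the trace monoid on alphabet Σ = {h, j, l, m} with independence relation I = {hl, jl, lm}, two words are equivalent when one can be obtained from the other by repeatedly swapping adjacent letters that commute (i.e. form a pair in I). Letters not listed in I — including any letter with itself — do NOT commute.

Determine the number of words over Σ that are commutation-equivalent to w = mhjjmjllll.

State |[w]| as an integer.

210

0(m) covers ∅
1(h) covers 0:m
2(j) covers 1:h
3(j) covers 2:j
4(m) covers 3:j
5(j) covers 4:m
6(l) covers ∅
7(l) covers 6:l
8(l) covers 7:l
9(l) covers 8:l
floor of heap: 0:m, 6:l
completions by unplaced set U, small U first (add the entries for U minus each lowest piece of U):
  |U|=1: {5}:1  {9}:1
  |U|=2: {4,5}:1  {5,9}:2  {8,9}:1
  |U|=3: {3,4,5}:1  {4,5,9}:3  {5,8,9}:3  {7,8,9}:1
  |U|=4: {2,3,4,5}:1  {3,4,5,9}:4  {4,5,8,9}:6  {5,7,8,9}:4  {6,7,8,9}:1
  |U|=5: {1,2,3,4,5}:1  {2,3,4,5,9}:5  {3,4,5,8,9}:10  {4,5,7,8,9}:10  {5,6,7,8,9}:5
  |U|=6: {0,1,2,3,4,5}:1  {1,2,3,4,5,9}:6  {2,3,4,5,8,9}:15  {3,4,5,7,8,9}:20  {4,5,6,7,8,9}:15
  |U|=7: {0,1,2,3,4,5,9}:7  {1,2,3,4,5,8,9}:21  {2,3,4,5,7,8,9}:35  {3,4,5,6,7,8,9}:35
  |U|=8: {0,1,2,3,4,5,8,9}:28  {1,2,3,4,5,7,8,9}:56  {2,3,4,5,6,7,8,9}:70
  start at 0(m): 126
  start at 6(l): 84
sum over floor = 210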